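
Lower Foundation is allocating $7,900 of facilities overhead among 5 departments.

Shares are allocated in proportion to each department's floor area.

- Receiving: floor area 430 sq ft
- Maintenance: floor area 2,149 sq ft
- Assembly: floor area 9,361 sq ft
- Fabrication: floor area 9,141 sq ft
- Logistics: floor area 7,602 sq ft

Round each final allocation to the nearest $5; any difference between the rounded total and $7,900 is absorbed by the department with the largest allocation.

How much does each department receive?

Total floor area = 28,683.
Raw shares: Receiving 430/28,683 × $7,900 = 118.43; Maintenance 2,149/28,683 × $7,900 = 591.89; Assembly 9,361/28,683 × $7,900 = 2,578.25; Fabrication 9,141/28,683 × $7,900 = 2,517.66; Logistics 7,602/28,683 × $7,900 = 2,093.78.
Rounded to nearest $5: Receiving $120; Maintenance $590; Assembly $2,580; Fabrication $2,520; Logistics $2,095. Sum = $7,905.
Difference $7,900 − $7,905 = −$5 applied to largest allocation (Assembly): Assembly becomes $2,575.

Receiving: $120 | Maintenance: $590 | Assembly: $2,575 | Fabrication: $2,520 | Logistics: $2,095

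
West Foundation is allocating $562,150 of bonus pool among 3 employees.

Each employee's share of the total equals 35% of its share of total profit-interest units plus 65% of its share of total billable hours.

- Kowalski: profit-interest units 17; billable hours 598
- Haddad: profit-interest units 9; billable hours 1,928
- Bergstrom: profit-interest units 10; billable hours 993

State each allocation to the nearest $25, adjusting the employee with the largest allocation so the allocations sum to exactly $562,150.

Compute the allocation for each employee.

Profit-interest units total 36; billable hours total 3,519.
Blended shares (35% profit-interest units + 65% billable hours): Kowalski 0.2757; Haddad 0.4436; Bergstrom 0.2806.
Unrounded shares: Kowalski 155,004.60; Haddad 249,383.17; Bergstrom 157,762.23.
After rounding ($25): Kowalski $155,000; Haddad $249,375; Bergstrom $157,750. Sum = $562,125.
Difference $562,150 − $562,125 = +$25 applied to largest allocation (Haddad): Haddad becomes $249,400.

Kowalski: $155,000 | Haddad: $249,400 | Bergstrom: $157,750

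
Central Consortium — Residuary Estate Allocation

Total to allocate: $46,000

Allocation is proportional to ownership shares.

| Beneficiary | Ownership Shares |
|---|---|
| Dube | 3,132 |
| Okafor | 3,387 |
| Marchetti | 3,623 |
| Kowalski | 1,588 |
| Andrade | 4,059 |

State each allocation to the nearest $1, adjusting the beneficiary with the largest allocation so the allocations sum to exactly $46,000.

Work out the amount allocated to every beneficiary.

Sum of ownership shares: 15,789.
Unrounded shares: Dube 3,132/15,789 × $46,000 = 9,124.83; Okafor 3,387/15,789 × $46,000 = 9,867.76; Marchetti 3,623/15,789 × $46,000 = 10,555.32; Kowalski 1,588/15,789 × $46,000 = 4,626.51; Andrade 4,059/15,789 × $46,000 = 11,825.57.
After rounding ($1): Dube $9,125; Okafor $9,868; Marchetti $10,555; Kowalski $4,627; Andrade $11,826. Sum = $46,001.
Difference $46,000 − $46,001 = −$1 applied to largest allocation (Andrade): Andrade becomes $11,825.

Dube: $9,125 · Okafor: $9,868 · Marchetti: $10,555 · Kowalski: $4,627 · Andrade: $11,825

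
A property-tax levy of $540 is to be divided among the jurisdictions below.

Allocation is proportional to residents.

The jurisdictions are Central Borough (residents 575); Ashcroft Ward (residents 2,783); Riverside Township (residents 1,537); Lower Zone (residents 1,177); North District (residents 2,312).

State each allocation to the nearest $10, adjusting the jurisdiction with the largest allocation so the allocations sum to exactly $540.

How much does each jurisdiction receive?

Total residents = 8,384.
Unrounded shares: Central Borough 575/8,384 × $540 = 37.03; Ashcroft Ward 2,783/8,384 × $540 = 179.25; Riverside Township 1,537/8,384 × $540 = 99.00; Lower Zone 1,177/8,384 × $540 = 75.81; North District 2,312/8,384 × $540 = 148.91.
At nearest $10: Central Borough $40; Ashcroft Ward $180; Riverside Township $100; Lower Zone $80; North District $150. Sum = $550.
Difference $540 − $550 = −$10 applied to largest allocation (Ashcroft Ward): Ashcroft Ward becomes $170.

Central Borough: $40 | Ashcroft Ward: $170 | Riverside Township: $100 | Lower Zone: $80 | North District: $150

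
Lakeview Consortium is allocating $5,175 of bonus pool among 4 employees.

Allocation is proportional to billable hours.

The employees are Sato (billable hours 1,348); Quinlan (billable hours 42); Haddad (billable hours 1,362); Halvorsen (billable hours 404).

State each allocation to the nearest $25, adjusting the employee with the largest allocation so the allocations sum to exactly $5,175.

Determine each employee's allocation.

Combined billable hours = 3,156.
Pro-rata amounts: Sato 1,348/3,156 × $5,175 = 2,210.36; Quinlan 42/3,156 × $5,175 = 68.87; Haddad 1,362/3,156 × $5,175 = 2,233.32; Halvorsen 404/3,156 × $5,175 = 662.45.
At nearest $25: Sato $2,200; Quinlan $75; Haddad $2,225; Halvorsen $650. Sum = $5,150.
Difference $5,175 − $5,150 = +$25 applied to largest allocation (Haddad): Haddad becomes $2,250.

Sato: $2,200 | Quinlan: $75 | Haddad: $2,250 | Halvorsen: $650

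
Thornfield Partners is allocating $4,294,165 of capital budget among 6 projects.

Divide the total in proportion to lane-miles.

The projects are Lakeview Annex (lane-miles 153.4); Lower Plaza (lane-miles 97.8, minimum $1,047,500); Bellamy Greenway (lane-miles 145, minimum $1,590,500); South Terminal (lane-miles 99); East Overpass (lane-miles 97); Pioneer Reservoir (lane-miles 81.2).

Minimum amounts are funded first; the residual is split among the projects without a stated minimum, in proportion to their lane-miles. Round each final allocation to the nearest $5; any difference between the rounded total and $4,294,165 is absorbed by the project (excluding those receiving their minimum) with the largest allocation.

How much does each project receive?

Fund the minimums — Lower Plaza $1,047,500; Bellamy Greenway $1,590,500. Remaining pool $1,656,165.
Remaining pool split over remaining lane-miles 430.6: Lakeview Annex 590,003.97 → $590,005; South Terminal 380,771.80 → $380,770; East Overpass 373,079.44 → $373,080; Pioneer Reservoir 312,309.80 → $312,310.

Lakeview Annex: $590,005; Lower Plaza: $1,047,500; Bellamy Greenway: $1,590,500; South Terminal: $380,770; East Overpass: $373,080; Pioneer Reservoir: $312,310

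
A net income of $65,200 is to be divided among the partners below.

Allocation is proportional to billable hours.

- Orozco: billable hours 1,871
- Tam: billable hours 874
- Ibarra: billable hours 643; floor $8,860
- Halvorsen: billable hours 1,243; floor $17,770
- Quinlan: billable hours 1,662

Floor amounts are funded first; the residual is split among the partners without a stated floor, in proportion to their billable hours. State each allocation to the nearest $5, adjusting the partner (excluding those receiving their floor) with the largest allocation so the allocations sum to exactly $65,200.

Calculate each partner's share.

Orozco: $16,375; Tam: $7,650; Ibarra: $8,860; Halvorsen: $17,770; Quinlan: $14,545

Minimums first: Ibarra $8,860; Halvorsen $17,770. Remaining pool $38,570.
Remaining pool split over remaining billable hours 4,407: Orozco 16,374.96 → $16,375; Tam 7,649.24 → $7,650; Quinlan 14,545.80 → $14,545.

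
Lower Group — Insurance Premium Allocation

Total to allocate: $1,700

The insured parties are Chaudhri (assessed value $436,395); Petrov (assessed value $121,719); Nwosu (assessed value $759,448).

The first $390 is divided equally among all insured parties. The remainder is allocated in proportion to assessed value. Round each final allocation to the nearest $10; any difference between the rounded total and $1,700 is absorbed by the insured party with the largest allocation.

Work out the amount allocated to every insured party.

Chaudhri: $560 | Petrov: $250 | Nwosu: $890

$390 shared equally gives $130 per insured party.
Remainder $1,310 by assessed value (total 1,317,562): Chaudhri 433.89 → $430; Petrov 121.02 → $120; Nwosu 755.09 → $760.
Totals: Chaudhri $130 + $430 = $560; Petrov $130 + $120 = $250; Nwosu $130 + $760 = $890.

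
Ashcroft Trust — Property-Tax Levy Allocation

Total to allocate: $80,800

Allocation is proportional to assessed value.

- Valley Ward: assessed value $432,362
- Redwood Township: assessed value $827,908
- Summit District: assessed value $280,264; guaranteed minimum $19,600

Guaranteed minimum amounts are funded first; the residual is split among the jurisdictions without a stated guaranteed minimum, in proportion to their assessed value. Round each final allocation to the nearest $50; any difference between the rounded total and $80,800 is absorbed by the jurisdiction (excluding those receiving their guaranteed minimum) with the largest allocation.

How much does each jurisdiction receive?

Valley Ward: $21,000 · Redwood Township: $40,200 · Summit District: $19,600

Guaranteed amounts: Summit District $19,600. Balance $61,200.
Balance split over remaining assessed value 1,260,270: Valley Ward 20,995.94 → $21,000; Redwood Township 40,204.06 → $40,200.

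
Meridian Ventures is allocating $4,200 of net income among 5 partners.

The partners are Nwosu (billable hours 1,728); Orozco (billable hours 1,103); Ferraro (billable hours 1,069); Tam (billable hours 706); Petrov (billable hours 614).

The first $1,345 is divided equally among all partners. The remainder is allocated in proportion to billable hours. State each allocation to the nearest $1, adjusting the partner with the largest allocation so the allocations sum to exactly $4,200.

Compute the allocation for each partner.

Nwosu: $1,214; Orozco: $872; Ferraro: $854; Tam: $655; Petrov: $605

$1,345 shared equally gives $269 per partner.
Remainder $2,855 by billable hours (total 5,220): Nwosu 945.10 → $945; Orozco 603.27 → $603; Ferraro 584.67 → $585; Tam 386.14 → $386; Petrov 335.82 → $336.
Totals: Nwosu $269 + $945 = $1,214; Orozco $269 + $603 = $872; Ferraro $269 + $585 = $854; Tam $269 + $386 = $655; Petrov $269 + $336 = $605.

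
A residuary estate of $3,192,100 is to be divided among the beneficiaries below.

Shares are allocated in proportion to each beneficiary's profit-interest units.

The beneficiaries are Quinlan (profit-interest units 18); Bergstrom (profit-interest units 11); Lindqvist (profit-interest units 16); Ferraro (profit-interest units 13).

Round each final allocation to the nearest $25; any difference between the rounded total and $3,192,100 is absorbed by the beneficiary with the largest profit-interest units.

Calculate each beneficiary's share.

Profit-interest units total: 18 + 11 + 16 + 13 = 58.
Unrounded shares: Quinlan 990,651.72; Bergstrom 605,398.28; Lindqvist 880,579.31; Ferraro 715,470.69.
After rounding ($25): Quinlan $990,650; Bergstrom $605,400; Lindqvist $880,575; Ferraro $715,475. Sum = $3,192,100.
Sum already equals the total — no adjustment.

Quinlan: $990,650 | Bergstrom: $605,400 | Lindqvist: $880,575 | Ferraro: $715,475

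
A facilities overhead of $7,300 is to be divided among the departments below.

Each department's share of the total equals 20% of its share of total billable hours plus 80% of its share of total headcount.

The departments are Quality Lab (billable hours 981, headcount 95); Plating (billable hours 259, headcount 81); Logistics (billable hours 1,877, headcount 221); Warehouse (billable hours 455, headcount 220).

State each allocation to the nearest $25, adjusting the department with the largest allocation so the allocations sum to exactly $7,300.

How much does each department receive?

Billable hours total 3,572; headcount total 617.
Composite weights (20% billable hours + 80% headcount): Quality Lab 0.1781; Plating 0.1195; Logistics 0.3916; Warehouse 0.3107.
Unrounded shares: Quality Lab 1,300.16; Plating 872.54; Logistics 2,858.99; Warehouse 2,268.31.
At nearest $25: Quality Lab $1,300; Plating $875; Logistics $2,850; Warehouse $2,275. Sum = $7,300.
No rounding difference to absorb.

Quality Lab: $1,300 | Plating: $875 | Logistics: $2,850 | Warehouse: $2,275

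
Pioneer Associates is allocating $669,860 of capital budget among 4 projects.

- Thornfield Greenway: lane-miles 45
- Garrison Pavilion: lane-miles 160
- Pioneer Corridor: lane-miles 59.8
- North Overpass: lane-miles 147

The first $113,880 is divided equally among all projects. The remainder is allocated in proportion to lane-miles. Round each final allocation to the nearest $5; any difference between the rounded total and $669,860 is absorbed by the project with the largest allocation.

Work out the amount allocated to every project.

Thornfield Greenway: $89,225; Garrison Pavilion: $244,490; Pioneer Corridor: $109,205; North Overpass: $226,940

$113,880 shared equally gives $28,470 per project.
Remainder $555,980 by lane-miles (total 411.8): Thornfield Greenway 60,755.46 → $60,755; Garrison Pavilion 216,019.43 → $216,020; Pioneer Corridor 80,737.26 → $80,735; North Overpass 198,467.85 → $198,470.
Totals: Thornfield Greenway $28,470 + $60,755 = $89,225; Garrison Pavilion $28,470 + $216,020 = $244,490; Pioneer Corridor $28,470 + $80,735 = $109,205; North Overpass $28,470 + $198,470 = $226,940.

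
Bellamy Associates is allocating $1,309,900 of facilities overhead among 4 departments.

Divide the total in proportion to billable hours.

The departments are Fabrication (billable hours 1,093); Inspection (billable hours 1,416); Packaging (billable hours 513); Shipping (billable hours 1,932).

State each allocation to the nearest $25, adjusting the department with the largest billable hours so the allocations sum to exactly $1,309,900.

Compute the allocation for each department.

Fabrication: $289,000 · Inspection: $374,400 · Packaging: $135,650 · Shipping: $510,850

Billable hours total: 1,093 + 1,416 + 513 + 1,932 = 4,954.
Raw shares: Fabrication 289,002.97; Inspection 374,408.24; Packaging 135,643.66; Shipping 510,845.14.
Rounded to nearest $25: Fabrication $289,000; Inspection $374,400; Packaging $135,650; Shipping $510,850. Sum = $1,309,900.
Sum already equals the total — no adjustment.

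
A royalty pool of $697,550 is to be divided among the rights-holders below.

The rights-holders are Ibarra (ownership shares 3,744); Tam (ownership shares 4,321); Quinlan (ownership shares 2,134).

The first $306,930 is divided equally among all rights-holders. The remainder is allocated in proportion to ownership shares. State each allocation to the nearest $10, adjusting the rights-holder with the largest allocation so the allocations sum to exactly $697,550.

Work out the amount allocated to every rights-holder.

$306,930 shared equally gives $102,310 per rights-holder.
Remainder $390,620 by ownership shares (total 10,199): Ibarra 143,394.58 → $143,390; Tam 165,493.58 → $165,490; Quinlan 81,731.84 → $81,730.
Rounding difference +$10 on remainder applied to Tam.
Totals: Ibarra $102,310 + $143,390 = $245,700; Tam $102,310 + $165,500 = $267,810; Quinlan $102,310 + $81,730 = $184,040.

Ibarra: $245,700; Tam: $267,810; Quinlan: $184,040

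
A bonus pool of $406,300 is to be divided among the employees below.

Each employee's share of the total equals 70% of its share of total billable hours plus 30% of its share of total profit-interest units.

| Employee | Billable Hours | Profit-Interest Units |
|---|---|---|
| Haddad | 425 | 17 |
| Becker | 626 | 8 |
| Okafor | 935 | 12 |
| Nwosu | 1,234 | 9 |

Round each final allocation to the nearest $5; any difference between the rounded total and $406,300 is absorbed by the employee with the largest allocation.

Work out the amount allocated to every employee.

Billable hours total 3,220; profit-interest units total 46.
Combined weights (70% billable hours + 30% profit-interest units): Haddad 0.2033; Becker 0.1883; Okafor 0.2815; Nwosu 0.3270.
Raw shares: Haddad 82,584.89; Becker 76,490.39; Okafor 114,382.28; Nwosu 132,842.43.
Rounded to nearest $5: Haddad $82,585; Becker $76,490; Okafor $114,380; Nwosu $132,840. Sum = $406,295.
Difference $406,300 − $406,295 = +$5 applied to largest allocation (Nwosu): Nwosu becomes $132,845.

Haddad: $82,585 | Becker: $76,490 | Okafor: $114,380 | Nwosu: $132,845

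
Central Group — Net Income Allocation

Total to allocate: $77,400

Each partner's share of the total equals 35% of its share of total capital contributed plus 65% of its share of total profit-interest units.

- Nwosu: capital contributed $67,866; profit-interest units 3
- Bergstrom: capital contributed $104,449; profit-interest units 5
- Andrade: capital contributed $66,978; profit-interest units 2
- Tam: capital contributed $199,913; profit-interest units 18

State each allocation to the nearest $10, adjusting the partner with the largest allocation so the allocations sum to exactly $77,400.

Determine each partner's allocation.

Nwosu: $9,580 · Bergstrom: $15,430 · Andrade: $7,720 · Tam: $44,670

Totals — capital contributed 439,206, profit-interest units 28.
Composite weights (35% capital contributed + 65% profit-interest units): Nwosu 0.1237; Bergstrom 0.1993; Andrade 0.0998; Tam 0.5772.
Pro-rata amounts: Nwosu 9,576.30; Bergstrom 15,426.29; Andrade 7,724.74; Tam 44,672.67.
Rounded to nearest $10: Nwosu $9,580; Bergstrom $15,430; Andrade $7,720; Tam $44,670. Sum = $77,400.
No rounding difference to absorb.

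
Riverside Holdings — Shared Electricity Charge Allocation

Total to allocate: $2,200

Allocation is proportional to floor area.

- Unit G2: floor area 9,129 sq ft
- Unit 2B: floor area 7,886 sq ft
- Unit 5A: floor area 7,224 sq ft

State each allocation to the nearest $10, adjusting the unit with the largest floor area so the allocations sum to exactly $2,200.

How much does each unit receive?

Total floor area = 24,239.
Pro-rata amounts: Unit G2 9,129/24,239 × $2,200 = 828.57; Unit 2B 7,886/24,239 × $2,200 = 715.76; Unit 5A 7,224/24,239 × $2,200 = 655.67.
At nearest $10: Unit G2 $830; Unit 2B $720; Unit 5A $660. Sum = $2,210.
Difference $2,200 − $2,210 = −$10 applied to largest floor area (Unit G2): Unit G2 becomes $820.

Unit G2: $820 · Unit 2B: $720 · Unit 5A: $660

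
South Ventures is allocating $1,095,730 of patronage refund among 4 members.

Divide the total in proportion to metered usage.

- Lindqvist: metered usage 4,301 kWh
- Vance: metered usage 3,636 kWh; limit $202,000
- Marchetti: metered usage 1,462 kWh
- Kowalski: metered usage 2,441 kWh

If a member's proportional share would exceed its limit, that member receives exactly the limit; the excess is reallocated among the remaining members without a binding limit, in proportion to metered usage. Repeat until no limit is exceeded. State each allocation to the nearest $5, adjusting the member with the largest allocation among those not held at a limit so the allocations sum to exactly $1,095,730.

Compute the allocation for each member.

Lindqvist: $468,540 · Vance: $202,000 · Marchetti: $159,270 · Kowalski: $265,920

Combined metered usage = 11,840.
Proportional shares (ignoring caps): Lindqvist 398,035.03; Vance 336,492.76; Marchetti 135,300.44; Kowalski 225,901.77.
Held at cap: Vance ($202,000); remaining pool $893,730 reallocated over remaining metered usage 8,204.
Redistributed shares: Lindqvist 468,543.73 → $468,545; Marchetti 159,267.83 → $159,270; Kowalski 265,918.45 → $265,920.
Rounding difference −$5 applied to Lindqvist → $468,540.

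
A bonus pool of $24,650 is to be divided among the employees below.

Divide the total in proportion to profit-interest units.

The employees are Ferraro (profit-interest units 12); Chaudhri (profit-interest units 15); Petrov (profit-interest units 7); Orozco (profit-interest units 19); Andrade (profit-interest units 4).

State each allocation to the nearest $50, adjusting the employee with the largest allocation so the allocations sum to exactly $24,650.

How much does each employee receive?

Combined profit-interest units = 57.
Pro-rata amounts: Ferraro 12/57 × $24,650 = 5,189.47; Chaudhri 15/57 × $24,650 = 6,486.84; Petrov 7/57 × $24,650 = 3,027.19; Orozco 19/57 × $24,650 = 8,216.67; Andrade 4/57 × $24,650 = 1,729.82.
After rounding ($50): Ferraro $5,200; Chaudhri $6,500; Petrov $3,050; Orozco $8,200; Andrade $1,750. Sum = $24,700.
Difference $24,650 − $24,700 = −$50 applied to largest allocation (Orozco): Orozco becomes $8,150.

Ferraro: $5,200; Chaudhri: $6,500; Petrov: $3,050; Orozco: $8,150; Andrade: $1,750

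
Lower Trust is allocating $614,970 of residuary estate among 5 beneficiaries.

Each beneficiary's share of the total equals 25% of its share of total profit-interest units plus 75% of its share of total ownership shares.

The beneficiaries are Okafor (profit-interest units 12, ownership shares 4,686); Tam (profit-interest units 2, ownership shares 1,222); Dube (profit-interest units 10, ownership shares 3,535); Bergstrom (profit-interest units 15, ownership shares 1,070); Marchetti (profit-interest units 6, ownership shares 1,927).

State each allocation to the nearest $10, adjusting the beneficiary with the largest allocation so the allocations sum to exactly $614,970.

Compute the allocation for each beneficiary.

Okafor: $214,740 · Tam: $52,140 · Dube: $165,230 · Bergstrom: $90,920 · Marchetti: $91,940

Profit-interest units total 45; ownership shares total 12,440.
Composite weights (25% profit-interest units + 75% ownership shares): Okafor 0.3492; Tam 0.0848; Dube 0.2687; Bergstrom 0.1478; Marchetti 0.1495.
Unrounded shares: Okafor 214,736.91; Tam 52,140.07; Dube 165,229.25; Bergstrom 90,919.00; Marchetti 91,944.77.
After rounding ($10): Okafor $214,740; Tam $52,140; Dube $165,230; Bergstrom $90,920; Marchetti $91,940. Sum = $614,970.
Rounded total matches; no reconciliation needed.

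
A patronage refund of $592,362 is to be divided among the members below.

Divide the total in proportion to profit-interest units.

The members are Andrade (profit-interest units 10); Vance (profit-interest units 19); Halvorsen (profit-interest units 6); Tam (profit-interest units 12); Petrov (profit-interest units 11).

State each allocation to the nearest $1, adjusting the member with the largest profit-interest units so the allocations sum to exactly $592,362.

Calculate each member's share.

Combined profit-interest units = 10 + 19 + 6 + 12 + 11 = 58.
Unrounded shares: Andrade 102,131.38; Vance 194,049.62; Halvorsen 61,278.83; Tam 122,557.66; Petrov 112,344.52.
At nearest $1: Andrade $102,131; Vance $194,050; Halvorsen $61,279; Tam $122,558; Petrov $112,345. Sum = $592,363.
Difference $592,362 − $592,363 = −$1 applied to largest profit-interest units (Vance): Vance becomes $194,049.

Andrade: $102,131 · Vance: $194,049 · Halvorsen: $61,279 · Tam: $122,558 · Petrov: $112,345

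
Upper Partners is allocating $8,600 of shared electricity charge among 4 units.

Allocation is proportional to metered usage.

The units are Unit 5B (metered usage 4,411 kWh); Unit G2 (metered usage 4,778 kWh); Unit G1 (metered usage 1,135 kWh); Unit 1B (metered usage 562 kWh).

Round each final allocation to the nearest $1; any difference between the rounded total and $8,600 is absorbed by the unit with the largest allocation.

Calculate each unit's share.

Metered usage total: 10,886.
Pro-rata amounts: Unit 5B 4,411/10,886 × $8,600 = 3,484.71; Unit G2 4,778/10,886 × $8,600 = 3,774.65; Unit G1 1,135/10,886 × $8,600 = 896.66; Unit 1B 562/10,886 × $8,600 = 443.98.
Rounded to nearest $1: Unit 5B $3,485; Unit G2 $3,775; Unit G1 $897; Unit 1B $444. Sum = $8,601.
Difference $8,600 − $8,601 = −$1 applied to largest allocation (Unit G2): Unit G2 becomes $3,774.

Unit 5B: $3,485; Unit G2: $3,774; Unit G1: $897; Unit 1B: $444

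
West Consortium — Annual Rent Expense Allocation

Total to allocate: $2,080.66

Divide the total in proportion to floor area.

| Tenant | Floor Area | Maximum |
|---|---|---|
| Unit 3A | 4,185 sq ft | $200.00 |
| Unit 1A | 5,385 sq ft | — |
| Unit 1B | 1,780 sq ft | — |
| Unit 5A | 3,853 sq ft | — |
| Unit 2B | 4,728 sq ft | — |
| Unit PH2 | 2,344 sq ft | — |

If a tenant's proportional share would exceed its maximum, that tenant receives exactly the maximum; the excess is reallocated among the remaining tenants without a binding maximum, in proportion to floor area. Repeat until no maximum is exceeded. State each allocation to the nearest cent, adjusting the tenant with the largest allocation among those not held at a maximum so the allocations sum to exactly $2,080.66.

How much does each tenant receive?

Combined floor area = 22,275.
Pro-rata shares before constraints: Unit 3A 390.9119; Unit 1A 503.0013; Unit 1B 166.2660; Unit 5A 359.9005; Unit 2B 441.6323; Unit PH2 218.9480.
Cap binds for Unit 3A ($200.00); remaining pool $1,880.66 reallocated over remaining floor area 18,090.
Shares after redistribution: Unit 1A 559.8316 → $559.83; Unit 1B 185.0511 → $185.05; Unit 5A 400.5629 → $400.56; Unit 2B 491.5290 → $491.53; Unit PH2 243.6853 → $243.69.

Unit 3A: $200.00 · Unit 1A: $559.83 · Unit 1B: $185.05 · Unit 5A: $400.56 · Unit 2B: $491.53 · Unit PH2: $243.69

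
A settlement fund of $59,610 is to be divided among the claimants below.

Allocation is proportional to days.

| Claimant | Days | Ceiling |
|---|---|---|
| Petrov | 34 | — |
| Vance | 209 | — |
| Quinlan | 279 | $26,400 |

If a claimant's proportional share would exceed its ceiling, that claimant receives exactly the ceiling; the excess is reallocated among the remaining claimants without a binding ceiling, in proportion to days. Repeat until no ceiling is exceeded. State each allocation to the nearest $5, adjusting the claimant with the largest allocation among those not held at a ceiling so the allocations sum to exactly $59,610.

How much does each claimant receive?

Total days = 522.
Pro-rata shares before constraints: Petrov 3,882.64; Vance 23,866.84; Quinlan 31,860.52.
Held at cap: Quinlan ($26,400); remaining pool $33,210 reallocated over remaining days 243.
Redistributed shares: Petrov 4,646.67 → $4,645; Vance 28,563.33 → $28,565.

Petrov: $4,645 · Vance: $28,565 · Quinlan: $26,400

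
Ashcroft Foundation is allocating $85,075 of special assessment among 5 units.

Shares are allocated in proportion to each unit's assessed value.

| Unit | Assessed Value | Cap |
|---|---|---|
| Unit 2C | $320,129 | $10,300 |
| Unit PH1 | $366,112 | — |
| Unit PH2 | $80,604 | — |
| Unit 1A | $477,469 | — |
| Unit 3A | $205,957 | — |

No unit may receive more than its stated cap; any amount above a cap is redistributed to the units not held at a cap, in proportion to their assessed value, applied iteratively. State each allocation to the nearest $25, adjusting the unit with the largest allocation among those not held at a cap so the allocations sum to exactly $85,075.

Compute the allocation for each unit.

Unit 2C: $10,300; Unit PH1: $24,225; Unit PH2: $5,325; Unit 1A: $31,600; Unit 3A: $13,625

Total assessed value = 1,450,271.
Pro-rata shares before constraints: Unit 2C 18,779.23; Unit PH1 21,476.66; Unit PH2 4,728.35; Unit 1A 28,009.02; Unit 3A 12,081.74.
Cap binds for Unit 2C ($10,300); residual $74,775 reallocated over remaining assessed value 1,130,142.
Shares after redistribution: Unit PH1 24,223.53 → $24,225; Unit PH2 5,333.10 → $5,325; Unit 1A 31,591.38 → $31,600; Unit 3A 13,626.99 → $13,625.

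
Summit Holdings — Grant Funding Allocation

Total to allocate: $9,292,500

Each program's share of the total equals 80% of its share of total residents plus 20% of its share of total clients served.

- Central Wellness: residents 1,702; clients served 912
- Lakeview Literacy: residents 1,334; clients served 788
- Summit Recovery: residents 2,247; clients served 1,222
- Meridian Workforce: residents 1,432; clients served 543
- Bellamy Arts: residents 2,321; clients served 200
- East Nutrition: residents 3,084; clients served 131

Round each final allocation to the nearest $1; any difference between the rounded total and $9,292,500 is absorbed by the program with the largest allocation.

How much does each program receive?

Residents total 12,120; clients served total 3,796.
Blended shares (80% residents + 20% clients served): Central Wellness 0.1604; Lakeview Literacy 0.1296; Summit Recovery 0.2127; Meridian Workforce 0.1231; Bellamy Arts 0.1637; East Nutrition 0.2105.
Unrounded shares: Central Wellness 1,490,459.52; Lakeview Literacy 1,204,031.01; Summit Recovery 1,976,518.40; Meridian Workforce 1,144,190.30; Bellamy Arts 1,521,542.13; East Nutrition 1,955,758.64.
Rounded to nearest $1: Central Wellness $1,490,460; Lakeview Literacy $1,204,031; Summit Recovery $1,976,518; Meridian Workforce $1,144,190; Bellamy Arts $1,521,542; East Nutrition $1,955,759. Sum = $9,292,500.
Rounded total matches; no reconciliation needed.

Central Wellness: $1,490,460; Lakeview Literacy: $1,204,031; Summit Recovery: $1,976,518; Meridian Workforce: $1,144,190; Bellamy Arts: $1,521,542; East Nutrition: $1,955,759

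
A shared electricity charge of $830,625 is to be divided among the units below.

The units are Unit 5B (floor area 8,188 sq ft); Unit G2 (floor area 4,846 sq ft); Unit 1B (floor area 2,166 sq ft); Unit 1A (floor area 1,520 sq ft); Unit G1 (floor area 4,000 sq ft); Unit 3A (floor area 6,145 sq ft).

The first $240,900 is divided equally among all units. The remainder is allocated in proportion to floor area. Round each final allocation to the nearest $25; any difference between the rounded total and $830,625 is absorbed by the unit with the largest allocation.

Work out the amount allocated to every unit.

Unit 5B: $219,875 · Unit G2: $146,525 · Unit 1B: $87,700 · Unit 1A: $73,525 · Unit G1: $127,950 · Unit 3A: $175,050

First tranche $240,900 split equally: $40,150 each.
Remainder $589,725 by floor area (total 26,865): Unit 5B 179,738.26 → $179,750; Unit G2 106,376.60 → $106,375; Unit 1B 47,546.78 → $47,550; Unit 1A 33,366.16 → $33,375; Unit G1 87,805.70 → $87,800; Unit 3A 134,891.50 → $134,900.
Rounding difference −$25 on remainder applied to Unit 5B.
Totals: Unit 5B $40,150 + $179,725 = $219,875; Unit G2 $40,150 + $106,375 = $146,525; Unit 1B $40,150 + $47,550 = $87,700; Unit 1A $40,150 + $33,375 = $73,525; Unit G1 $40,150 + $87,800 = $127,950; Unit 3A $40,150 + $134,900 = $175,050.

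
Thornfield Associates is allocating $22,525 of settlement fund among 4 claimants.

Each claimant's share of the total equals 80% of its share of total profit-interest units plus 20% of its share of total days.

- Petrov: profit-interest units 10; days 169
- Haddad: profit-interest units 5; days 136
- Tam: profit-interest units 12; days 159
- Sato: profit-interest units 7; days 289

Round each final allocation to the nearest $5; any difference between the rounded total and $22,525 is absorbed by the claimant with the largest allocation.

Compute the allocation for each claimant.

Petrov: $6,310 | Haddad: $3,465 | Tam: $7,310 | Sato: $5,440

Profit-interest units total 34; days total 753.
Blended shares (80% profit-interest units + 20% days): Petrov 0.2802; Haddad 0.1538; Tam 0.3246; Sato 0.2415.
Unrounded shares: Petrov 6,311.08; Haddad 3,463.65; Tam 7,311.25; Sato 5,439.01.
At nearest $5: Petrov $6,310; Haddad $3,465; Tam $7,310; Sato $5,440. Sum = $22,525.
Sum already equals the total — no adjustment.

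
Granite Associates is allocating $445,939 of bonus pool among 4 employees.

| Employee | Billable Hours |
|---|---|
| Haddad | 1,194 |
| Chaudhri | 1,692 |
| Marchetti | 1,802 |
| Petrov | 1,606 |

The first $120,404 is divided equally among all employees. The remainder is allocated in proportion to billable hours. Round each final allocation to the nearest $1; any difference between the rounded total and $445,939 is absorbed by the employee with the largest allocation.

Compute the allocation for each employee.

$120,404 shared equally gives $30,101 per employee.
Remainder $325,535 by billable hours (total 6,294): Haddad 61,755.45 → $61,755; Chaudhri 87,512.75 → $87,513; Marchetti 93,202.11 → $93,202; Petrov 83,064.70 → $83,065.
Totals: Haddad $30,101 + $61,755 = $91,856; Chaudhri $30,101 + $87,513 = $117,614; Marchetti $30,101 + $93,202 = $123,303; Petrov $30,101 + $83,065 = $113,166.

Haddad: $91,856 · Chaudhri: $117,614 · Marchetti: $123,303 · Petrov: $113,166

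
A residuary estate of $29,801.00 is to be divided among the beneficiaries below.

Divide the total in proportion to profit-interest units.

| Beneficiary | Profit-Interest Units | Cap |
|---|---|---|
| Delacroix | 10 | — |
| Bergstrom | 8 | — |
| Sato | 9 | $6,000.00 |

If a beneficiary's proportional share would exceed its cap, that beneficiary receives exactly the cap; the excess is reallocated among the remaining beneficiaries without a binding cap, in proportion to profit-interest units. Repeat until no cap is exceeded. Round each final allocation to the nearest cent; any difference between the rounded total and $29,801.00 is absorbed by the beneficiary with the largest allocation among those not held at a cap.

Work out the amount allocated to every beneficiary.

Combined profit-interest units = 27.
Pro-rata shares before constraints: Delacroix 11,037.4074; Bergstrom 8,829.9259; Sato 9,933.6667.
Cap binds for Sato ($6,000.00); balance $23,801.00 reallocated over remaining profit-interest units 18.
Remaining shares: Delacroix 13,222.7778 → $13,222.78; Bergstrom 10,578.2222 → $10,578.22.

Delacroix: $13,222.78 · Bergstrom: $10,578.22 · Sato: $6,000.00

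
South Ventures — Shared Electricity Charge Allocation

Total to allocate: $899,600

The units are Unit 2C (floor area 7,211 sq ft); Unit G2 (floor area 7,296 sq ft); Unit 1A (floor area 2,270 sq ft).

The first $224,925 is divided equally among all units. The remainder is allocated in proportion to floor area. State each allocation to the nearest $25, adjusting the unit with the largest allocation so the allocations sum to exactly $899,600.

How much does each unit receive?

Equal tier: $224,925 ÷ 3 = $74,975 apiece.
Remainder $674,675 by floor area (total 16,777): Unit 2C 289,985.18 → $289,975; Unit G2 293,403.40 → $293,400; Unit 1A 91,286.42 → $91,275.
Rounding difference +$25 on remainder applied to Unit G2.
Totals: Unit 2C $74,975 + $289,975 = $364,950; Unit G2 $74,975 + $293,425 = $368,400; Unit 1A $74,975 + $91,275 = $166,250.

Unit 2C: $364,950 · Unit G2: $368,400 · Unit 1A: $166,250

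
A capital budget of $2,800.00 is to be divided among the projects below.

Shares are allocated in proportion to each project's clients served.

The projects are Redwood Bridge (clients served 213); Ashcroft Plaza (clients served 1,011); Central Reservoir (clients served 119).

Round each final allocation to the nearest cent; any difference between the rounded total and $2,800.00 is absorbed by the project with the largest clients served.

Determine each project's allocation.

Redwood Bridge: $444.08; Ashcroft Plaza: $2,107.82; Central Reservoir: $248.10

Total clients served = 213 + 1,011 + 119 = 1,343.
Unrounded shares: Redwood Bridge 444.0804; Ashcroft Plaza 2,107.8183; Central Reservoir 248.1013.
After rounding (cent): Redwood Bridge $444.08; Ashcroft Plaza $2,107.82; Central Reservoir $248.10. Sum = $2,800.00.
Rounded total matches; no reconciliation needed.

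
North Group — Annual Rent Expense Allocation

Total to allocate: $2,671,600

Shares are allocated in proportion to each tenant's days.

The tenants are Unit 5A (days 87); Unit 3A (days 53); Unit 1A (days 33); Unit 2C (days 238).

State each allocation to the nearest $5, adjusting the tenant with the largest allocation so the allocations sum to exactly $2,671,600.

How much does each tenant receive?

Combined days = 411.
Raw shares: Unit 5A 87/411 × $2,671,600 = 565,521.17; Unit 3A 53/411 × $2,671,600 = 344,512.90; Unit 1A 33/411 × $2,671,600 = 214,508.03; Unit 2C 238/411 × $2,671,600 = 1,547,057.91.
Rounded to nearest $5: Unit 5A $565,520; Unit 3A $344,515; Unit 1A $214,510; Unit 2C $1,547,060. Sum = $2,671,605.
Difference $2,671,600 − $2,671,605 = −$5 applied to largest allocation (Unit 2C): Unit 2C becomes $1,547,055.

Unit 5A: $565,520; Unit 3A: $344,515; Unit 1A: $214,510; Unit 2C: $1,547,055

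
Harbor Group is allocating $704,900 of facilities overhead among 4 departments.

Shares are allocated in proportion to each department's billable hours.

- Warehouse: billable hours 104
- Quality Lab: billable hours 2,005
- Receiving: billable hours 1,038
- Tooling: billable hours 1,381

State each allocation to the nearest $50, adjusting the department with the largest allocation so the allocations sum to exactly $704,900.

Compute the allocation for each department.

Warehouse: $16,200; Quality Lab: $312,100; Receiving: $161,600; Tooling: $215,000

Billable hours total: 4,528.
Pro-rata amounts: Warehouse 104/4,528 × $704,900 = 16,190.28; Quality Lab 2,005/4,528 × $704,900 = 312,129.97; Receiving 1,038/4,528 × $704,900 = 161,591.48; Tooling 1,381/4,528 × $704,900 = 214,988.27.
Rounded to nearest $50: Warehouse $16,200; Quality Lab $312,150; Receiving $161,600; Tooling $215,000. Sum = $704,950.
Difference $704,900 − $704,950 = −$50 applied to largest allocation (Quality Lab): Quality Lab becomes $312,100.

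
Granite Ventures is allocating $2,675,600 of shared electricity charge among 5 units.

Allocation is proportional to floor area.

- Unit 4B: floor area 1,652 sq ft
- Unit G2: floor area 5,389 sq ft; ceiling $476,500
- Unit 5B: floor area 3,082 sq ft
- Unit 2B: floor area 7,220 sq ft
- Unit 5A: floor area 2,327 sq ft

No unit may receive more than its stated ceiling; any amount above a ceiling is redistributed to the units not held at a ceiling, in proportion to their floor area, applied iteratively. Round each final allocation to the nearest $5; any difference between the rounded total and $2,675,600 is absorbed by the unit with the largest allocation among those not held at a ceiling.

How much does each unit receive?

Total floor area = 19,670.
Pro-rata shares before constraints: Unit 4B 224,712.31; Unit G2 733,035.51; Unit 5B 419,227.21; Unit 2B 982,096.19; Unit 5A 316,528.78.
Capped: Unit G2 ($476,500); residual $2,199,100 reallocated over remaining floor area 14,281.
Shares after redistribution: Unit 4B 254,387.87 → $254,390; Unit 5B 474,590.45 → $474,590; Unit 2B 1,111,792.03 → $1,111,790; Unit 5A 358,329.65 → $358,330.

Unit 4B: $254,390 | Unit G2: $476,500 | Unit 5B: $474,590 | Unit 2B: $1,111,790 | Unit 5A: $358,330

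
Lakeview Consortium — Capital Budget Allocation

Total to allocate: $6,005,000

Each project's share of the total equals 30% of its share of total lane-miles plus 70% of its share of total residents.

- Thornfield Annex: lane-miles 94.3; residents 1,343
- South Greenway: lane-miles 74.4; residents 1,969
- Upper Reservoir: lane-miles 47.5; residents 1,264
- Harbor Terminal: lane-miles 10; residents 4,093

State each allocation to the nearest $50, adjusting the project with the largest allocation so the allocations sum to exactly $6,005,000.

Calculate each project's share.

Totals — lane-miles 226.2, residents 8,669.
Composite weights (30% lane-miles + 70% residents): Thornfield Annex 0.2335; South Greenway 0.2577; Upper Reservoir 0.1651; Harbor Terminal 0.3438.
Unrounded shares: Thornfield Annex 1,402,228.71; South Greenway 1,547,281.63; Upper Reservoir 991,198.37; Harbor Terminal 2,064,291.29.
At nearest $50: Thornfield Annex $1,402,250; South Greenway $1,547,300; Upper Reservoir $991,200; Harbor Terminal $2,064,300. Sum = $6,005,050.
Difference $6,005,000 − $6,005,050 = −$50 applied to largest allocation (Harbor Terminal): Harbor Terminal becomes $2,064,250.

Thornfield Annex: $1,402,250 · South Greenway: $1,547,300 · Upper Reservoir: $991,200 · Harbor Terminal: $2,064,250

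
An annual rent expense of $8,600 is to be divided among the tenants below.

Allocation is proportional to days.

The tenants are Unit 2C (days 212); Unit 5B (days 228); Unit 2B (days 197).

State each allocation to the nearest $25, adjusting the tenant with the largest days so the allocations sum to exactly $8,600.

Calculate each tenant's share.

Sum of days: 637.
Proportional shares: Unit 2C 212/637 × $8,600 = 2,862.17; Unit 5B 228/637 × $8,600 = 3,078.18; Unit 2B 197/637 × $8,600 = 2,659.65.
After rounding ($25): Unit 2C $2,850; Unit 5B $3,075; Unit 2B $2,650. Sum = $8,575.
Difference $8,600 − $8,575 = +$25 applied to largest days (Unit 5B): Unit 5B becomes $3,100.

Unit 2C: $2,850; Unit 5B: $3,100; Unit 2B: $2,650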